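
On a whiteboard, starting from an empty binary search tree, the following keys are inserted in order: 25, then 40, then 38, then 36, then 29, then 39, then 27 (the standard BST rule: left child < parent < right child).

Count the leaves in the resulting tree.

25: root
40: right child of 25 (depth 1)
38: left child of 40 (depth 2)
36: left child of 38 (depth 3)
29: left child of 36 (depth 4)
39: right child of 38 (depth 3)
27: left child of 29 (depth 5)

Leaves: 27, 39 — 2 in total.

2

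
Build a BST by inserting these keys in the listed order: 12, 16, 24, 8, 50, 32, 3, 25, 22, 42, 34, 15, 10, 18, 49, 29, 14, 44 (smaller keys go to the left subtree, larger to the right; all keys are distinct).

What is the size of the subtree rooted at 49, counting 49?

2

Insert 12: tree is empty, so 12 becomes the root.
Insert 16: 16 > 12 → go right. Place as right child of 12.
Insert 24: 24 > 12 → go right; 24 > 16 → go right. Place as right child of 16.
Insert 8: 8 < 12 → go left. Place as left child of 12.
Insert 50: 50 > 12 → go right; 50 > 16 → go right; 50 > 24 → go right. Place as right child of 24.
Insert 32: 32 > 12 → go right; 32 > 16 → go right; 32 > 24 → go right; 32 < 50 → go left. Place as left child of 50.
Insert 3: 3 < 12 → go left; 3 < 8 → go left. Place as left child of 8.
Insert 25: 25 > 12 → go right; 25 > 16 → go right; 25 > 24 → go right; 25 < 50 → go left; 25 < 32 → go left. Place as left child of 32.
Insert 22: 22 > 12 → go right; 22 > 16 → go right; 22 < 24 → go left. Place as left child of 24.
Insert 42: 42 > 12 → go right; 42 > 16 → go right; 42 > 24 → go right; 42 < 50 → go left; 42 > 32 → go right. Place as right child of 32.
Insert 34: 34 > 12 → go right; 34 > 16 → go right; 34 > 24 → go right; 34 < 50 → go left; 34 > 32 → go right; 34 < 42 → go left. Place as left child of 42.
Insert 15: 15 > 12 → go right; 15 < 16 → go left. Place as left child of 16.
Insert 10: 10 < 12 → go left; 10 > 8 → go right. Place as right child of 8.
Insert 18: 18 > 12 → go right; 18 > 16 → go right; 18 < 24 → go left; 18 < 22 → go left. Place as left child of 22.
Insert 49: 49 > 12 → go right; 49 > 16 → go right; 49 > 24 → go right; 49 < 50 → go left; 49 > 32 → go right; 49 > 42 → go right. Place as right child of 42.
Insert 29: 29 > 12 → go right; 29 > 16 → go right; 29 > 24 → go right; 29 < 50 → go left; 29 < 32 → go left; 29 > 25 → go right. Place as right child of 25.
Insert 14: 14 > 12 → go right; 14 < 16 → go left; 14 < 15 → go left. Place as left child of 15.
Insert 44: 44 > 12 → go right; 44 > 16 → go right; 44 > 24 → go right; 44 < 50 → go left; 44 > 32 → go right; 44 > 42 → go right; 44 < 49 → go left. Place as left child of 49.

Subtree rooted at 49 contains: 49, 44 — 2 nodes.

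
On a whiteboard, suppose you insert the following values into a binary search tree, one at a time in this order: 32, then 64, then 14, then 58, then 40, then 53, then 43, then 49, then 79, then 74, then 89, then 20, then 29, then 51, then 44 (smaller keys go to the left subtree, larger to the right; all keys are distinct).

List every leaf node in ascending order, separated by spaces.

32: root
64: right child of 32 (depth 1)
14: left child of 32 (depth 1)
58: left child of 64 (depth 2)
40: left child of 58 (depth 3)
53: right child of 40 (depth 4)
43: left child of 53 (depth 5)
49: right child of 43 (depth 6)
79: right child of 64 (depth 2)
74: left child of 79 (depth 3)
89: right child of 79 (depth 3)
20: right child of 14 (depth 2)
29: right child of 20 (depth 3)
51: right child of 49 (depth 7)
44: left child of 49 (depth 7)

29 44 51 74 89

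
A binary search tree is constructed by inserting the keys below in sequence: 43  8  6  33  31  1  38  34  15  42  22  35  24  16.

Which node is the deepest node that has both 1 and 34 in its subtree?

8

43: root
8: left child of 43 (depth 1)
6: left child of 8 (depth 2)
33: right child of 8 (depth 2)
31: left child of 33 (depth 3)
1: left child of 6 (depth 3)
38: right child of 33 (depth 3)
34: left child of 38 (depth 4)
15: left child of 31 (depth 4)
42: right child of 38 (depth 4)
22: right child of 15 (depth 5)
35: right child of 34 (depth 5)
24: right child of 22 (depth 6)
16: left child of 22 (depth 6)

Path to 1: 43 → 8 → 6 → 1
Path to 34: 43 → 8 → 33 → 38 → 34
The paths share a prefix ending at 8, then split left and right.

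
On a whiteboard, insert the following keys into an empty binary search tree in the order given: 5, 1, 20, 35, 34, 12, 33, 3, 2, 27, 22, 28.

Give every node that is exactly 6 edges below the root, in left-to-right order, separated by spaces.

5: root
1: left child of 5 (depth 1)
20: right child of 5 (depth 1)
35: right child of 20 (depth 2)
34: left child of 35 (depth 3)
12: left child of 20 (depth 2)
33: left child of 34 (depth 4)
3: right child of 1 (depth 2)
2: left child of 3 (depth 3)
27: left child of 33 (depth 5)
22: left child of 27 (depth 6)
28: right child of 27 (depth 6)

22 28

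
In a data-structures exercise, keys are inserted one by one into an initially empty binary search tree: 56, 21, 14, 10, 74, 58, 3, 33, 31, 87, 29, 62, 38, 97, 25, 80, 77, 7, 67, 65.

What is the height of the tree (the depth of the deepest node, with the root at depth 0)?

Insert 56: tree is empty, so 56 becomes the root.
Insert 21: 21 < 56 → go left. Place as left child of 56.
Insert 14: 14 < 56 → go left; 14 < 21 → go left. Place as left child of 21.
Insert 10: 10 < 56 → go left; 10 < 21 → go left; 10 < 14 → go left. Place as left child of 14.
Insert 74: 74 > 56 → go right. Place as right child of 56.
Insert 58: 58 > 56 → go right; 58 < 74 → go left. Place as left child of 74.
Insert 3: 3 < 56 → go left; 3 < 21 → go left; 3 < 14 → go left; 3 < 10 → go left. Place as left child of 10.
Insert 33: 33 < 56 → go left; 33 > 21 → go right. Place as right child of 21.
Insert 31: 31 < 56 → go left; 31 > 21 → go right; 31 < 33 → go left. Place as left child of 33.
Insert 87: 87 > 56 → go right; 87 > 74 → go right. Place as right child of 74.
Insert 29: 29 < 56 → go left; 29 > 21 → go right; 29 < 33 → go left; 29 < 31 → go left. Place as left child of 31.
Insert 62: 62 > 56 → go right; 62 < 74 → go left; 62 > 58 → go right. Place as right child of 58.
Insert 38: 38 < 56 → go left; 38 > 21 → go right; 38 > 33 → go right. Place as right child of 33.
Insert 97: 97 > 56 → go right; 97 > 74 → go right; 97 > 87 → go right. Place as right child of 87.
Insert 25: 25 < 56 → go left; 25 > 21 → go right; 25 < 33 → go left; 25 < 31 → go left; 25 < 29 → go left. Place as left child of 29.
Insert 80: 80 > 56 → go right; 80 > 74 → go right; 80 < 87 → go left. Place as left child of 87.
Insert 77: 77 > 56 → go right; 77 > 74 → go right; 77 < 87 → go left; 77 < 80 → go left. Place as left child of 80.
Insert 7: 7 < 56 → go left; 7 < 21 → go left; 7 < 14 → go left; 7 < 10 → go left; 7 > 3 → go right. Place as right child of 3.
Insert 67: 67 > 56 → go right; 67 < 74 → go left; 67 > 58 → go right; 67 > 62 → go right. Place as right child of 62.
Insert 65: 65 > 56 → go right; 65 < 74 → go left; 65 > 58 → go right; 65 > 62 → go right; 65 < 67 → go left. Place as left child of 67.

The deepest node is 25 at depth 5.

5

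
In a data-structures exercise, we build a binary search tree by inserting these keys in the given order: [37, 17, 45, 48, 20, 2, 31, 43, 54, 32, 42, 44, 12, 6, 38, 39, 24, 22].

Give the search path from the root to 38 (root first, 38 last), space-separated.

Resulting structure (node: left, right):
  37: L=17, R=45
  17: L=2, R=20
  45: L=43, R=48
  48: L=–, R=54
  20: L=–, R=31
  2: L=–, R=12
  31: L=24, R=32
  43: L=42, R=44
  54: L=–, R=–
  32: L=–, R=–
  42: L=38, R=–
  44: L=–, R=–
  12: L=6, R=–
  6: L=–, R=–
  38: L=–, R=39
  39: L=–, R=–
  24: L=22, R=–
  22: L=–, R=–

37 45 43 42 38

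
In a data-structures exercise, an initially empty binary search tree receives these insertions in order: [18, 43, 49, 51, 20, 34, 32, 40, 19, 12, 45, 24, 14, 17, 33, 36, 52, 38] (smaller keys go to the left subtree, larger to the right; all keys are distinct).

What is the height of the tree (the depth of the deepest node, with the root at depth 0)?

6

18: root
43: right child of 18 (depth 1)
49: right child of 43 (depth 2)
51: right child of 49 (depth 3)
20: left child of 43 (depth 2)
34: right child of 20 (depth 3)
32: left child of 34 (depth 4)
40: right child of 34 (depth 4)
19: left child of 20 (depth 3)
12: left child of 18 (depth 1)
45: left child of 49 (depth 3)
24: left child of 32 (depth 5)
14: right child of 12 (depth 2)
17: right child of 14 (depth 3)
33: right child of 32 (depth 5)
36: left child of 40 (depth 5)
52: right child of 51 (depth 4)
38: right child of 36 (depth 6)

The deepest node is 38 at depth 6.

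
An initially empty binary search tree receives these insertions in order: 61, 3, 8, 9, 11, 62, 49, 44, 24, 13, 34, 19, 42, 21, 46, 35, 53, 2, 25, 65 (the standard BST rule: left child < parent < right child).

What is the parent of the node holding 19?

61: root
3: left child of 61 (depth 1)
8: right child of 3 (depth 2)
9: right child of 8 (depth 3)
11: right child of 9 (depth 4)
62: right child of 61 (depth 1)
49: right child of 11 (depth 5)
44: left child of 49 (depth 6)
24: left child of 44 (depth 7)
13: left child of 24 (depth 8)
34: right child of 24 (depth 8)
19: right child of 13 (depth 9)
42: right child of 34 (depth 9)
21: right child of 19 (depth 10)
46: right child of 44 (depth 7)
35: left child of 42 (depth 10)
53: right child of 49 (depth 6)
2: left child of 3 (depth 2)
25: left child of 34 (depth 9)
65: right child of 62 (depth 2)

13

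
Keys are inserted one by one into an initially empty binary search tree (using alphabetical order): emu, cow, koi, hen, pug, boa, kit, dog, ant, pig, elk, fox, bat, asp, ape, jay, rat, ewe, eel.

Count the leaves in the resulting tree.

Insert emu: tree is empty, so emu becomes the root.
Insert cow: cow < emu → go left. Place as left child of emu.
Insert koi: koi > emu → go right. Place as right child of emu.
Insert hen: hen > emu → go right; hen < koi → go left. Place as left child of koi.
Insert pug: pug > emu → go right; pug > koi → go right. Place as right child of koi.
Insert boa: boa < emu → go left; boa < cow → go left. Place as left child of cow.
Insert kit: kit > emu → go right; kit < koi → go left; kit > hen → go right. Place as right child of hen.
Insert dog: dog < emu → go left; dog > cow → go right. Place as right child of cow.
Insert ant: ant < emu → go left; ant < cow → go left; ant < boa → go left. Place as left child of boa.
Insert pig: pig > emu → go right; pig > koi → go right; pig < pug → go left. Place as left child of pug.
Insert elk: elk < emu → go left; elk > cow → go right; elk > dog → go right. Place as right child of dog.
Insert fox: fox > emu → go right; fox < koi → go left; fox < hen → go left. Place as left child of hen.
Insert bat: bat < emu → go left; bat < cow → go left; bat < boa → go left; bat > ant → go right. Place as right child of ant.
Insert asp: asp < emu → go left; asp < cow → go left; asp < boa → go left; asp > ant → go right; asp < bat → go left. Place as left child of bat.
Insert ape: ape < emu → go left; ape < cow → go left; ape < boa → go left; ape > ant → go right; ape < bat → go left; ape < asp → go left. Place as left child of asp.
Insert jay: jay > emu → go right; jay < koi → go left; jay > hen → go right; jay < kit → go left. Place as left child of kit.
Insert rat: rat > emu → go right; rat > koi → go right; rat > pug → go right. Place as right child of pug.
Insert ewe: ewe > emu → go right; ewe < koi → go left; ewe < hen → go left; ewe < fox → go left. Place as left child of fox.
Insert eel: eel < emu → go left; eel > cow → go right; eel > dog → go right; eel < elk → go left. Place as left child of elk.

Leaves: ape, eel, ewe, jay, pig, rat — 6 in total.

6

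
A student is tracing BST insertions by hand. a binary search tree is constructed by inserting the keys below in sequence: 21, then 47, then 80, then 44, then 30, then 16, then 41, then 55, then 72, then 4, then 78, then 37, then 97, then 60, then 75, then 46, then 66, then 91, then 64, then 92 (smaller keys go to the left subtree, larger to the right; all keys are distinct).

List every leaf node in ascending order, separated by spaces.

4 37 46 64 75 92

21: root
47: right child of 21 (depth 1)
80: right child of 47 (depth 2)
44: left child of 47 (depth 2)
30: left child of 44 (depth 3)
16: left child of 21 (depth 1)
41: right child of 30 (depth 4)
55: left child of 80 (depth 3)
72: right child of 55 (depth 4)
4: left child of 16 (depth 2)
78: right child of 72 (depth 5)
37: left child of 41 (depth 5)
97: right child of 80 (depth 3)
60: left child of 72 (depth 5)
75: left child of 78 (depth 6)
46: right child of 44 (depth 3)
66: right child of 60 (depth 6)
91: left child of 97 (depth 4)
64: left child of 66 (depth 7)
92: right child of 91 (depth 5)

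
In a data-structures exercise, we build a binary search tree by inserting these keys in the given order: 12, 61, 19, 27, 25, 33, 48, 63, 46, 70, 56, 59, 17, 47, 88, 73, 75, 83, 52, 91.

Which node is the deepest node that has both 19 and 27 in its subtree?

12: root
61: right child of 12 (depth 1)
19: left child of 61 (depth 2)
27: right child of 19 (depth 3)
25: left child of 27 (depth 4)
33: right child of 27 (depth 4)
48: right child of 33 (depth 5)
63: right child of 61 (depth 2)
46: left child of 48 (depth 6)
70: right child of 63 (depth 3)
56: right child of 48 (depth 6)
59: right child of 56 (depth 7)
17: left child of 19 (depth 3)
47: right child of 46 (depth 7)
88: right child of 70 (depth 4)
73: left child of 88 (depth 5)
75: right child of 73 (depth 6)
83: right child of 75 (depth 7)
52: left child of 56 (depth 7)
91: right child of 88 (depth 5)

Path to 19: 12 → 61 → 19
Path to 27: 12 → 61 → 19 → 27
19 lies on both paths and is an ancestor of the other node.

19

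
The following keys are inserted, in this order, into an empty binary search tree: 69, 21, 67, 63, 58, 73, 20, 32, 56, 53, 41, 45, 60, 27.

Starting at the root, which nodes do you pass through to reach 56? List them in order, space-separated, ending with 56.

69 21 67 63 58 32 56

69: root
21: left child of 69 (depth 1)
67: right child of 21 (depth 2)
63: left child of 67 (depth 3)
58: left child of 63 (depth 4)
73: right child of 69 (depth 1)
20: left child of 21 (depth 2)
32: left child of 58 (depth 5)
56: right child of 32 (depth 6)
53: left child of 56 (depth 7)
41: left child of 53 (depth 8)
45: right child of 41 (depth 9)
60: right child of 58 (depth 5)
27: left child of 32 (depth 6)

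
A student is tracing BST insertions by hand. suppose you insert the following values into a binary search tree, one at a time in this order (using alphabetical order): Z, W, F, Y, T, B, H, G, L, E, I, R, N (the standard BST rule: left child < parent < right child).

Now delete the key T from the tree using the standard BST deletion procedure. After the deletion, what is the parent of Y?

W

Z: root
W: left child of Z (depth 1)
F: left child of W (depth 2)
Y: right child of W (depth 2)
T: right child of F (depth 3)
B: left child of F (depth 3)
H: left child of T (depth 4)
G: left child of H (depth 5)
L: right child of H (depth 5)
E: right child of B (depth 4)
I: left child of L (depth 6)
R: right child of L (depth 6)
N: left child of R (depth 7)

Delete T (at most one child — splice it out).
After deletion, Y's parent is W.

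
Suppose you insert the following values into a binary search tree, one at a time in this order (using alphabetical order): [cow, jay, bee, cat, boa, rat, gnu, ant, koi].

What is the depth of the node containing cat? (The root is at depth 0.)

Resulting structure (node: left, right):
  cow: L=bee, R=jay
  jay: L=gnu, R=rat
  bee: L=ant, R=cat
  cat: L=boa, R=–
  boa: L=–, R=–
  rat: L=koi, R=–
  gnu: L=–, R=–
  ant: L=–, R=–
  koi: L=–, R=–

Path to cat: cow → bee → cat, which is 2 edges.

2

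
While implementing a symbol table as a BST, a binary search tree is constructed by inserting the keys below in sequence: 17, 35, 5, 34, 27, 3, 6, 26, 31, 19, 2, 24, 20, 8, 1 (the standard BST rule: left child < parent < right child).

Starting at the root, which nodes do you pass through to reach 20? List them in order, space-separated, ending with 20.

Insert 17: tree is empty, so 17 becomes the root.
Insert 35: 35 > 17 → go right. Place as right child of 17.
Insert 5: 5 < 17 → go left. Place as left child of 17.
Insert 34: 34 > 17 → go right; 34 < 35 → go left. Place as left child of 35.
Insert 27: 27 > 17 → go right; 27 < 35 → go left; 27 < 34 → go left. Place as left child of 34.
Insert 3: 3 < 17 → go left; 3 < 5 → go left. Place as left child of 5.
Insert 6: 6 < 17 → go left; 6 > 5 → go right. Place as right child of 5.
Insert 26: 26 > 17 → go right; 26 < 35 → go left; 26 < 34 → go left; 26 < 27 → go left. Place as left child of 27.
Insert 31: 31 > 17 → go right; 31 < 35 → go left; 31 < 34 → go left; 31 > 27 → go right. Place as right child of 27.
Insert 19: 19 > 17 → go right; 19 < 35 → go left; 19 < 34 → go left; 19 < 27 → go left; 19 < 26 → go left. Place as left child of 26.
Insert 2: 2 < 17 → go left; 2 < 5 → go left; 2 < 3 → go left. Place as left child of 3.
Insert 24: 24 > 17 → go right; 24 < 35 → go left; 24 < 34 → go left; 24 < 27 → go left; 24 < 26 → go left; 24 > 19 → go right. Place as right child of 19.
Insert 20: 20 > 17 → go right; 20 < 35 → go left; 20 < 34 → go left; 20 < 27 → go left; 20 < 26 → go left; 20 > 19 → go right; 20 < 24 → go left. Place as left child of 24.
Insert 8: 8 < 17 → go left; 8 > 5 → go right; 8 > 6 → go right. Place as right child of 6.
Insert 1: 1 < 17 → go left; 1 < 5 → go left; 1 < 3 → go left; 1 < 2 → go left. Place as left child of 2.

17 35 34 27 26 19 24 20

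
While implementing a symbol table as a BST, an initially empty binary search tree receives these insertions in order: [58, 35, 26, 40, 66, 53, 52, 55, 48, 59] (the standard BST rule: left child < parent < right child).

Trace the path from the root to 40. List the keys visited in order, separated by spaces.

58: root
35: left child of 58 (depth 1)
26: left child of 35 (depth 2)
40: right child of 35 (depth 2)
66: right child of 58 (depth 1)
53: right child of 40 (depth 3)
52: left child of 53 (depth 4)
55: right child of 53 (depth 4)
48: left child of 52 (depth 5)
59: left child of 66 (depth 2)

58 35 40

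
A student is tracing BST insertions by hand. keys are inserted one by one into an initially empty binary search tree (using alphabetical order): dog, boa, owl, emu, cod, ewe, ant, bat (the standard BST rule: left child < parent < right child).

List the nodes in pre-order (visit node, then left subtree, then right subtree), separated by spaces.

dog boa ant bat cod owl emu ewe

Resulting structure (node: left, right):
  dog: L=boa, R=owl
  boa: L=ant, R=cod
  owl: L=emu, R=–
  emu: L=–, R=ewe
  cod: L=–, R=–
  ewe: L=–, R=–
  ant: L=–, R=bat
  bat: L=–, R=–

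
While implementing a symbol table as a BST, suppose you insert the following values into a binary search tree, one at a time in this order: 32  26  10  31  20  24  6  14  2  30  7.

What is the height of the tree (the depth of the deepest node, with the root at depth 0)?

32: root
26: left child of 32 (depth 1)
10: left child of 26 (depth 2)
31: right child of 26 (depth 2)
20: right child of 10 (depth 3)
24: right child of 20 (depth 4)
6: left child of 10 (depth 3)
14: left child of 20 (depth 4)
2: left child of 6 (depth 4)
30: left child of 31 (depth 3)
7: right child of 6 (depth 4)

The deepest node is 24 at depth 4.

4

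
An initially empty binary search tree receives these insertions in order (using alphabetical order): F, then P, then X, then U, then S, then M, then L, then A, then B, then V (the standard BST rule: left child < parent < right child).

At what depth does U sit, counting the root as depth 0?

3

F: root
P: right child of F (depth 1)
X: right child of P (depth 2)
U: left child of X (depth 3)
S: left child of U (depth 4)
M: left child of P (depth 2)
L: left child of M (depth 3)
A: left child of F (depth 1)
B: right child of A (depth 2)
V: right child of U (depth 4)

Path to U: F → P → X → U, which is 3 edges.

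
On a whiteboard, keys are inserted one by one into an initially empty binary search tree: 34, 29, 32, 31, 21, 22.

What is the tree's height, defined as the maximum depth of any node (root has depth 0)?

3

Resulting structure (node: left, right):
  34: L=29, R=–
  29: L=21, R=32
  32: L=31, R=–
  31: L=–, R=–
  21: L=–, R=22
  22: L=–, R=–

The deepest node is 31 at depth 3.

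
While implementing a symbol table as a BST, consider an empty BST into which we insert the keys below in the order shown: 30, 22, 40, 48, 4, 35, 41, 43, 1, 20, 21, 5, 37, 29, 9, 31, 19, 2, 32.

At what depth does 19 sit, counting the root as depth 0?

6

Resulting structure (node: left, right):
  30: L=22, R=40
  22: L=4, R=29
  40: L=35, R=48
  48: L=41, R=–
  4: L=1, R=20
  35: L=31, R=37
  41: L=–, R=43
  43: L=–, R=–
  1: L=–, R=2
  20: L=5, R=21
  21: L=–, R=–
  5: L=–, R=9
  37: L=–, R=–
  29: L=–, R=–
  9: L=–, R=19
  31: L=–, R=32
  19: L=–, R=–
  2: L=–, R=–
  32: L=–, R=–

Path to 19: 30 → 22 → 4 → 20 → 5 → 9 → 19, which is 6 edges.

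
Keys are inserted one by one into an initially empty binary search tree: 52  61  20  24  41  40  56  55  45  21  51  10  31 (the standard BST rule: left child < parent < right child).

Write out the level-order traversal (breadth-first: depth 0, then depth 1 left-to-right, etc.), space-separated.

Insert 52: tree is empty, so 52 becomes the root.
Insert 61: 61 > 52 → go right. Place as right child of 52.
Insert 20: 20 < 52 → go left. Place as left child of 52.
Insert 24: 24 < 52 → go left; 24 > 20 → go right. Place as right child of 20.
Insert 41: 41 < 52 → go left; 41 > 20 → go right; 41 > 24 → go right. Place as right child of 24.
Insert 40: 40 < 52 → go left; 40 > 20 → go right; 40 > 24 → go right; 40 < 41 → go left. Place as left child of 41.
Insert 56: 56 > 52 → go right; 56 < 61 → go left. Place as left child of 61.
Insert 55: 55 > 52 → go right; 55 < 61 → go left; 55 < 56 → go left. Place as left child of 56.
Insert 45: 45 < 52 → go left; 45 > 20 → go right; 45 > 24 → go right; 45 > 41 → go right. Place as right child of 41.
Insert 21: 21 < 52 → go left; 21 > 20 → go right; 21 < 24 → go left. Place as left child of 24.
Insert 51: 51 < 52 → go left; 51 > 20 → go right; 51 > 24 → go right; 51 > 41 → go right; 51 > 45 → go right. Place as right child of 45.
Insert 10: 10 < 52 → go left; 10 < 20 → go left. Place as left child of 20.
Insert 31: 31 < 52 → go left; 31 > 20 → go right; 31 > 24 → go right; 31 < 41 → go left; 31 < 40 → go left. Place as left child of 40.

52 20 61 10 24 56 21 41 55 40 45 31 51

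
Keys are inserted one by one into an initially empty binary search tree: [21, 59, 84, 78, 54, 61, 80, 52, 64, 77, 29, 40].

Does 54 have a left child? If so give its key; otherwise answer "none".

Resulting structure (node: left, right):
  21: L=–, R=59
  59: L=54, R=84
  84: L=78, R=–
  78: L=61, R=80
  54: L=52, R=–
  61: L=–, R=64
  80: L=–, R=–
  52: L=29, R=–
  64: L=–, R=77
  77: L=–, R=–
  29: L=–, R=40
  40: L=–, R=–

52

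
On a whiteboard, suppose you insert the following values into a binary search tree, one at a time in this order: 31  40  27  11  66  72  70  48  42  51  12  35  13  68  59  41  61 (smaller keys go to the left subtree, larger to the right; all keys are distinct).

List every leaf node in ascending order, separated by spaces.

13 35 41 61 68

31: root
40: right child of 31 (depth 1)
27: left child of 31 (depth 1)
11: left child of 27 (depth 2)
66: right child of 40 (depth 2)
72: right child of 66 (depth 3)
70: left child of 72 (depth 4)
48: left child of 66 (depth 3)
42: left child of 48 (depth 4)
51: right child of 48 (depth 4)
12: right child of 11 (depth 3)
35: left child of 40 (depth 2)
13: right child of 12 (depth 4)
68: left child of 70 (depth 5)
59: right child of 51 (depth 5)
41: left child of 42 (depth 5)
61: right child of 59 (depth 6)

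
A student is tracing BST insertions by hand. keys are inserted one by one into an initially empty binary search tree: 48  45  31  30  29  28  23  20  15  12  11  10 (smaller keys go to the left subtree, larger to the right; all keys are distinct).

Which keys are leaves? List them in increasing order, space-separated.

48: root
45: left child of 48 (depth 1)
31: left child of 45 (depth 2)
30: left child of 31 (depth 3)
29: left child of 30 (depth 4)
28: left child of 29 (depth 5)
23: left child of 28 (depth 6)
20: left child of 23 (depth 7)
15: left child of 20 (depth 8)
12: left child of 15 (depth 9)
11: left child of 12 (depth 10)
10: left child of 11 (depth 11)

10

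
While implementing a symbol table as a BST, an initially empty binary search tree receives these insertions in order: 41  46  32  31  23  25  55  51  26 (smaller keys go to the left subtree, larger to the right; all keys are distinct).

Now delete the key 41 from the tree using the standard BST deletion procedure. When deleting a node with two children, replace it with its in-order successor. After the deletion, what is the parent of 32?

46

Insert 41: tree is empty, so 41 becomes the root.
Insert 46: 46 > 41 → go right. Place as right child of 41.
Insert 32: 32 < 41 → go left. Place as left child of 41.
Insert 31: 31 < 41 → go left; 31 < 32 → go left. Place as left child of 32.
Insert 23: 23 < 41 → go left; 23 < 32 → go left; 23 < 31 → go left. Place as left child of 31.
Insert 25: 25 < 41 → go left; 25 < 32 → go left; 25 < 31 → go left; 25 > 23 → go right. Place as right child of 23.
Insert 55: 55 > 41 → go right; 55 > 46 → go right. Place as right child of 46.
Insert 51: 51 > 41 → go right; 51 > 46 → go right; 51 < 55 → go left. Place as left child of 55.
Insert 26: 26 < 41 → go left; 26 < 32 → go left; 26 < 31 → go left; 26 > 23 → go right; 26 > 25 → go right. Place as right child of 25.

Delete 41 (two children — replace with in-order successor).
After deletion, 32's parent is 46.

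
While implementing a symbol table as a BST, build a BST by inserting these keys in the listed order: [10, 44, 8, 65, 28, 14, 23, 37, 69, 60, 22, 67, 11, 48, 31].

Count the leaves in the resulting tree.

6

10: root
44: right child of 10 (depth 1)
8: left child of 10 (depth 1)
65: right child of 44 (depth 2)
28: left child of 44 (depth 2)
14: left child of 28 (depth 3)
23: right child of 14 (depth 4)
37: right child of 28 (depth 3)
69: right child of 65 (depth 3)
60: left child of 65 (depth 3)
22: left child of 23 (depth 5)
67: left child of 69 (depth 4)
11: left child of 14 (depth 4)
48: left child of 60 (depth 4)
31: left child of 37 (depth 4)

Leaves: 8, 11, 22, 31, 48, 67 — 6 in total.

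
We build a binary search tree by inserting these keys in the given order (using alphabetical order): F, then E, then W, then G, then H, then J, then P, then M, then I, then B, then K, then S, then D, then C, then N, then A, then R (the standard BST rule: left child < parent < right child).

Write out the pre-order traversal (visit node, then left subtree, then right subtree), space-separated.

F: root
E: left child of F (depth 1)
W: right child of F (depth 1)
G: left child of W (depth 2)
H: right child of G (depth 3)
J: right child of H (depth 4)
P: right child of J (depth 5)
M: left child of P (depth 6)
I: left child of J (depth 5)
B: left child of E (depth 2)
K: left child of M (depth 7)
S: right child of P (depth 6)
D: right child of B (depth 3)
C: left child of D (depth 4)
N: right child of M (depth 7)
A: left child of B (depth 3)
R: left child of S (depth 7)

F E B A D C W G H J I P M K N S R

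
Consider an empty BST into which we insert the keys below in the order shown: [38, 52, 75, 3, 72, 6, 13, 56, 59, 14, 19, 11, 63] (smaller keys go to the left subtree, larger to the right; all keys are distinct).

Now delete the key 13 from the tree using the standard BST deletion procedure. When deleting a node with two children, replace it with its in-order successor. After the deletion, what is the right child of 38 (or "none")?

Insert 38: tree is empty, so 38 becomes the root.
Insert 52: 52 > 38 → go right. Place as right child of 38.
Insert 75: 75 > 38 → go right; 75 > 52 → go right. Place as right child of 52.
Insert 3: 3 < 38 → go left. Place as left child of 38.
Insert 72: 72 > 38 → go right; 72 > 52 → go right; 72 < 75 → go left. Place as left child of 75.
Insert 6: 6 < 38 → go left; 6 > 3 → go right. Place as right child of 3.
Insert 13: 13 < 38 → go left; 13 > 3 → go right; 13 > 6 → go right. Place as right child of 6.
Insert 56: 56 > 38 → go right; 56 > 52 → go right; 56 < 75 → go left; 56 < 72 → go left. Place as left child of 72.
Insert 59: 59 > 38 → go right; 59 > 52 → go right; 59 < 75 → go left; 59 < 72 → go left; 59 > 56 → go right. Place as right child of 56.
Insert 14: 14 < 38 → go left; 14 > 3 → go right; 14 > 6 → go right; 14 > 13 → go right. Place as right child of 13.
Insert 19: 19 < 38 → go left; 19 > 3 → go right; 19 > 6 → go right; 19 > 13 → go right; 19 > 14 → go right. Place as right child of 14.
Insert 11: 11 < 38 → go left; 11 > 3 → go right; 11 > 6 → go right; 11 < 13 → go left. Place as left child of 13.
Insert 63: 63 > 38 → go right; 63 > 52 → go right; 63 < 75 → go left; 63 < 72 → go left; 63 > 56 → go right; 63 > 59 → go right. Place as right child of 59.

Delete 13 (two children — replace with in-order successor).
After deletion, 38's right child: 52.

52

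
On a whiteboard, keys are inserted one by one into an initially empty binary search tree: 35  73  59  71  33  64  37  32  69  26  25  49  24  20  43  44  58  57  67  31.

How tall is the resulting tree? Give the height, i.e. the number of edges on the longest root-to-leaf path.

Insert 35: tree is empty, so 35 becomes the root.
Insert 73: 73 > 35 → go right. Place as right child of 35.
Insert 59: 59 > 35 → go right; 59 < 73 → go left. Place as left child of 73.
Insert 71: 71 > 35 → go right; 71 < 73 → go left; 71 > 59 → go right. Place as right child of 59.
Insert 33: 33 < 35 → go left. Place as left child of 35.
Insert 64: 64 > 35 → go right; 64 < 73 → go left; 64 > 59 → go right; 64 < 71 → go left. Place as left child of 71.
Insert 37: 37 > 35 → go right; 37 < 73 → go left; 37 < 59 → go left. Place as left child of 59.
Insert 32: 32 < 35 → go left; 32 < 33 → go left. Place as left child of 33.
Insert 69: 69 > 35 → go right; 69 < 73 → go left; 69 > 59 → go right; 69 < 71 → go left; 69 > 64 → go right. Place as right child of 64.
Insert 26: 26 < 35 → go left; 26 < 33 → go left; 26 < 32 → go left. Place as left child of 32.
Insert 25: 25 < 35 → go left; 25 < 33 → go left; 25 < 32 → go left; 25 < 26 → go left. Place as left child of 26.
Insert 49: 49 > 35 → go right; 49 < 73 → go left; 49 < 59 → go left; 49 > 37 → go right. Place as right child of 37.
Insert 24: 24 < 35 → go left; 24 < 33 → go left; 24 < 32 → go left; 24 < 26 → go left; 24 < 25 → go left. Place as left child of 25.
Insert 20: 20 < 35 → go left; 20 < 33 → go left; 20 < 32 → go left; 20 < 26 → go left; 20 < 25 → go left; 20 < 24 → go left. Place as left child of 24.
Insert 43: 43 > 35 → go right; 43 < 73 → go left; 43 < 59 → go left; 43 > 37 → go right; 43 < 49 → go left. Place as left child of 49.
Insert 44: 44 > 35 → go right; 44 < 73 → go left; 44 < 59 → go left; 44 > 37 → go right; 44 < 49 → go left; 44 > 43 → go right. Place as right child of 43.
Insert 58: 58 > 35 → go right; 58 < 73 → go left; 58 < 59 → go left; 58 > 37 → go right; 58 > 49 → go right. Place as right child of 49.
Insert 57: 57 > 35 → go right; 57 < 73 → go left; 57 < 59 → go left; 57 > 37 → go right; 57 > 49 → go right; 57 < 58 → go left. Place as left child of 58.
Insert 67: 67 > 35 → go right; 67 < 73 → go left; 67 > 59 → go right; 67 < 71 → go left; 67 > 64 → go right; 67 < 69 → go left. Place as left child of 69.
Insert 31: 31 < 35 → go left; 31 < 33 → go left; 31 < 32 → go left; 31 > 26 → go right. Place as right child of 26.

The deepest node is 20 at depth 6.

6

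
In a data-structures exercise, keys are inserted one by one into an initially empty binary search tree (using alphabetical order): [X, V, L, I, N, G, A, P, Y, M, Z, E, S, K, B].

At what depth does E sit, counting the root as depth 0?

Insert X: tree is empty, so X becomes the root.
Insert V: V < X → go left. Place as left child of X.
Insert L: L < X → go left; L < V → go left. Place as left child of V.
Insert I: I < X → go left; I < V → go left; I < L → go left. Place as left child of L.
Insert N: N < X → go left; N < V → go left; N > L → go right. Place as right child of L.
Insert G: G < X → go left; G < V → go left; G < L → go left; G < I → go left. Place as left child of I.
Insert A: A < X → go left; A < V → go left; A < L → go left; A < I → go left; A < G → go left. Place as left child of G.
Insert P: P < X → go left; P < V → go left; P > L → go right; P > N → go right. Place as right child of N.
Insert Y: Y > X → go right. Place as right child of X.
Insert M: M < X → go left; M < V → go left; M > L → go right; M < N → go left. Place as left child of N.
Insert Z: Z > X → go right; Z > Y → go right. Place as right child of Y.
Insert E: E < X → go left; E < V → go left; E < L → go left; E < I → go left; E < G → go left; E > A → go right. Place as right child of A.
Insert S: S < X → go left; S < V → go left; S > L → go right; S > N → go right; S > P → go right. Place as right child of P.
Insert K: K < X → go left; K < V → go left; K < L → go left; K > I → go right. Place as right child of I.
Insert B: B < X → go left; B < V → go left; B < L → go left; B < I → go left; B < G → go left; B > A → go right; B < E → go left. Place as left child of E.

Path to E: X → V → L → I → G → A → E, which is 6 edges.

6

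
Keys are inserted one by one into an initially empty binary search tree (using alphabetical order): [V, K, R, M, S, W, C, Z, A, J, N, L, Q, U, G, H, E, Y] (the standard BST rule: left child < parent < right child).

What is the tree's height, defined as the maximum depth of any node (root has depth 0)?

5

Insert V: tree is empty, so V becomes the root.
Insert K: K < V → go left. Place as left child of V.
Insert R: R < V → go left; R > K → go right. Place as right child of K.
Insert M: M < V → go left; M > K → go right; M < R → go left. Place as left child of R.
Insert S: S < V → go left; S > K → go right; S > R → go right. Place as right child of R.
Insert W: W > V → go right. Place as right child of V.
Insert C: C < V → go left; C < K → go left. Place as left child of K.
Insert Z: Z > V → go right; Z > W → go right. Place as right child of W.
Insert A: A < V → go left; A < K → go left; A < C → go left. Place as left child of C.
Insert J: J < V → go left; J < K → go left; J > C → go right. Place as right child of C.
Insert N: N < V → go left; N > K → go right; N < R → go left; N > M → go right. Place as right child of M.
Insert L: L < V → go left; L > K → go right; L < R → go left; L < M → go left. Place as left child of M.
Insert Q: Q < V → go left; Q > K → go right; Q < R → go left; Q > M → go right; Q > N → go right. Place as right child of N.
Insert U: U < V → go left; U > K → go right; U > R → go right; U > S → go right. Place as right child of S.
Insert G: G < V → go left; G < K → go left; G > C → go right; G < J → go left. Place as left child of J.
Insert H: H < V → go left; H < K → go left; H > C → go right; H < J → go left; H > G → go right. Place as right child of G.
Insert E: E < V → go left; E < K → go left; E > C → go right; E < J → go left; E < G → go left. Place as left child of G.
Insert Y: Y > V → go right; Y > W → go right; Y < Z → go left. Place as left child of Z.

The deepest node is Q at depth 5.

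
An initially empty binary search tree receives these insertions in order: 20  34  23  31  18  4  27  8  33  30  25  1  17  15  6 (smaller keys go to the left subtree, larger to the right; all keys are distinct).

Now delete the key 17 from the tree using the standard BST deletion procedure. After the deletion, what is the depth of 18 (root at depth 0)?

20: root
34: right child of 20 (depth 1)
23: left child of 34 (depth 2)
31: right child of 23 (depth 3)
18: left child of 20 (depth 1)
4: left child of 18 (depth 2)
27: left child of 31 (depth 4)
8: right child of 4 (depth 3)
33: right child of 31 (depth 4)
30: right child of 27 (depth 5)
25: left child of 27 (depth 5)
1: left child of 4 (depth 3)
17: right child of 8 (depth 4)
15: left child of 17 (depth 5)
6: left child of 8 (depth 4)

Delete 17 (at most one child — splice it out).
After deletion, path to 18: 20 → 18.

1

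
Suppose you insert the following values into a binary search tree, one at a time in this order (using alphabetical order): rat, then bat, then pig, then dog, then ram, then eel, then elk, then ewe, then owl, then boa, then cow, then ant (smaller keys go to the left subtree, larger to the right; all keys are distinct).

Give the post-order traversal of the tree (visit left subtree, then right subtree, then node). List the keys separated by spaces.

ant cow boa owl ewe elk eel dog ram pig bat rat

Resulting structure (node: left, right):
  rat: L=bat, R=–
  bat: L=ant, R=pig
  pig: L=dog, R=ram
  dog: L=boa, R=eel
  ram: L=–, R=–
  eel: L=–, R=elk
  elk: L=–, R=ewe
  ewe: L=–, R=owl
  owl: L=–, R=–
  boa: L=–, R=cow
  cow: L=–, R=–
  ant: L=–, R=–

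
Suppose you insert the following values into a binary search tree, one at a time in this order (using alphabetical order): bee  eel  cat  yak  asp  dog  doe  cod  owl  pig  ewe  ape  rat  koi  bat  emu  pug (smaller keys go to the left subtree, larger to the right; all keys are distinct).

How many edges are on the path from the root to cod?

Insert bee: tree is empty, so bee becomes the root.
Insert eel: eel > bee → go right. Place as right child of bee.
Insert cat: cat > bee → go right; cat < eel → go left. Place as left child of eel.
Insert yak: yak > bee → go right; yak > eel → go right. Place as right child of eel.
Insert asp: asp < bee → go left. Place as left child of bee.
Insert dog: dog > bee → go right; dog < eel → go left; dog > cat → go right. Place as right child of cat.
Insert doe: doe > bee → go right; doe < eel → go left; doe > cat → go right; doe < dog → go left. Place as left child of dog.
Insert cod: cod > bee → go right; cod < eel → go left; cod > cat → go right; cod < dog → go left; cod < doe → go left. Place as left child of doe.
Insert owl: owl > bee → go right; owl > eel → go right; owl < yak → go left. Place as left child of yak.
Insert pig: pig > bee → go right; pig > eel → go right; pig < yak → go left; pig > owl → go right. Place as right child of owl.
Insert ewe: ewe > bee → go right; ewe > eel → go right; ewe < yak → go left; ewe < owl → go left. Place as left child of owl.
Insert ape: ape < bee → go left; ape < asp → go left. Place as left child of asp.
Insert rat: rat > bee → go right; rat > eel → go right; rat < yak → go left; rat > owl → go right; rat > pig → go right. Place as right child of pig.
Insert koi: koi > bee → go right; koi > eel → go right; koi < yak → go left; koi < owl → go left; koi > ewe → go right. Place as right child of ewe.
Insert bat: bat < bee → go left; bat > asp → go right. Place as right child of asp.
Insert emu: emu > bee → go right; emu > eel → go right; emu < yak → go left; emu < owl → go left; emu < ewe → go left. Place as left child of ewe.
Insert pug: pug > bee → go right; pug > eel → go right; pug < yak → go left; pug > owl → go right; pug > pig → go right; pug < rat → go left. Place as left child of rat.

Path to cod: bee → eel → cat → dog → doe → cod, which is 5 edges.

5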